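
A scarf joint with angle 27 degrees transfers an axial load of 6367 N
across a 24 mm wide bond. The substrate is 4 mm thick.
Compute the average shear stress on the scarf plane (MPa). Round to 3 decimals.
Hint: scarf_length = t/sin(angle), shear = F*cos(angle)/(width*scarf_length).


scarf_length = 4 / sin(27 deg) = 8.8108 mm
cos(27 deg) = 0.891007
shear stress = 6367 * 0.891007 / (24 * 8.8108)
= 26.828 MPa

26.828


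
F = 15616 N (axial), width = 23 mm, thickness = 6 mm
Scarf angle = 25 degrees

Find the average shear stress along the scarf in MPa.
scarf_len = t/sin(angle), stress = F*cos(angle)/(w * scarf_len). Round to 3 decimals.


scarf_len = 6/sin(25 deg) = 14.1972
cos(25 deg) = 0.906308
stress = 15616*0.906308/(23*14.1972) = 43.343 MPa

43.343


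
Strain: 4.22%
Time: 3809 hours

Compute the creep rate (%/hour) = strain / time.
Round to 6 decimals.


Creep rate = 4.22 / 3809
= 0.001108 %/h

0.001108


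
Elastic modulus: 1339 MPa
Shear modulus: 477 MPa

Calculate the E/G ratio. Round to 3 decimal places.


E / G = 1339 / 477 = 2.807

2.807


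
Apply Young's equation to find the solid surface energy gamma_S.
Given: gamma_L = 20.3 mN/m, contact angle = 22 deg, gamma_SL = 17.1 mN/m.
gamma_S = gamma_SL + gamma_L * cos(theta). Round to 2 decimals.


theta_rad = 22 * pi/180 = 0.383972
gamma_S = 17.1 + 20.3 * cos(0.383972)
= 35.92 mN/m

35.92


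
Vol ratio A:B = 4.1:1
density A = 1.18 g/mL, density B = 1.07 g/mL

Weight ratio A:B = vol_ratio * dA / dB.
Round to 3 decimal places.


Weight ratio = 4.1 * 1.18 / 1.07
= 4.521

4.521


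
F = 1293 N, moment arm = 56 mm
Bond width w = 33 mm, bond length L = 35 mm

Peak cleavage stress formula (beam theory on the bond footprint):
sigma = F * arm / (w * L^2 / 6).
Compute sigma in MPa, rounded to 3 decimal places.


sigma = (1293 * 56) / (33 * 1225 / 6)
= 72408 * 6 / 40425
= 434448 / 40425
= 10.747 MPa

10.747


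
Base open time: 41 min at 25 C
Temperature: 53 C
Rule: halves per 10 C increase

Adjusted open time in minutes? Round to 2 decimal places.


Acceleration = 2^((53-25)/10) = 6.9644
Open time = 41 / 6.9644 = 5.89 min

5.89


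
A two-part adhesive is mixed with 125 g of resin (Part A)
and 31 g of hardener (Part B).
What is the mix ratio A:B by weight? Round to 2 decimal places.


Mix ratio = mass_A / mass_B
= 125 / 31
= 4.03

4.03


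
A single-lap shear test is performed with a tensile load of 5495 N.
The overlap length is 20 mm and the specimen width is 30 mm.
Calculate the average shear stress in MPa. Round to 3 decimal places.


Shear stress = F / (overlap * width)
= 5495 / (20 * 30)
= 5495 / 600
= 9.158 MPa

9.158


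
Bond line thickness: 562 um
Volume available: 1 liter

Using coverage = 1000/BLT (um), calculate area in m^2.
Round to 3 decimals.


1 L = 1e6 mm^3, thickness = 562 um = 0.562 mm
Area = 1e6 / 0.562 mm^2 = (1e6 / 0.562) / 1e6 m^2 = 1000 / 562 m^2
= 1.779 m^2

1.779


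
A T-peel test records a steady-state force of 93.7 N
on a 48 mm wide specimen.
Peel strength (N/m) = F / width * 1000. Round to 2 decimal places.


Peel strength = 93.7 / 48 * 1000
= 1952.08 N/m

1952.08


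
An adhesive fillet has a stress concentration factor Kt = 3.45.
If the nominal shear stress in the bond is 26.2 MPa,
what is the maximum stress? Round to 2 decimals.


Max stress = 26.2 * 3.45 = 90.39 MPa

90.39


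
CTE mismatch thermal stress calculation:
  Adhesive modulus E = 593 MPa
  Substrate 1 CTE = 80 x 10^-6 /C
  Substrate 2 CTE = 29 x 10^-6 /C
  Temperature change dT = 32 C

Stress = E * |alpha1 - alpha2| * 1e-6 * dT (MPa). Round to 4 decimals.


delta_alpha = |80 - 29| = 51 x 10^-6/C
Stress = 593 * 51e-6 * 32
= 0.9678 MPa

0.9678


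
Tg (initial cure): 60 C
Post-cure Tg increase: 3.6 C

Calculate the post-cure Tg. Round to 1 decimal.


Post-cure Tg = 60 + 3.6 = 63.6 C

63.6


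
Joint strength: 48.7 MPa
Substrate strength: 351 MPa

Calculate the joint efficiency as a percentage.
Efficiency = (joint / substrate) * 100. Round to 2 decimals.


Efficiency = (48.7 / 351) * 100 = 13.87%

13.87


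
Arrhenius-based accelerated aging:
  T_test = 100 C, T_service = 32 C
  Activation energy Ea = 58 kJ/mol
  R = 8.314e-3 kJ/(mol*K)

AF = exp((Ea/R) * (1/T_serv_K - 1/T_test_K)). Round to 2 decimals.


T_test_K = 373.15, T_serv_K = 305.15
AF = exp((58/8.314e-3) * (1/305.15 - 1/373.15))
= 64.46

64.46


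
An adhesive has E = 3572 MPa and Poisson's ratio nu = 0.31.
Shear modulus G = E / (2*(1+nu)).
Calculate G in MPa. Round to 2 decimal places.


G = 3572 / (2*(1+0.31))
= 3572 / 2.62
= 1363.36 MPa

1363.36


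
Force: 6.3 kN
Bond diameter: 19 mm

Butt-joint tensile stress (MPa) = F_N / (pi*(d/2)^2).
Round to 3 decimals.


F_N = 6.3 * 1000 = 6300.0 N
A = pi*(9.5)^2 = 283.5287 mm^2
stress = 6300.0 / 283.5287 = 22.220 MPa

22.220


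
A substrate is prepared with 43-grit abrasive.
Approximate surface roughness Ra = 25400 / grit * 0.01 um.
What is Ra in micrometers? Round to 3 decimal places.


Ra = 25400 / 43 * 0.01 = 5.907 um

5.907


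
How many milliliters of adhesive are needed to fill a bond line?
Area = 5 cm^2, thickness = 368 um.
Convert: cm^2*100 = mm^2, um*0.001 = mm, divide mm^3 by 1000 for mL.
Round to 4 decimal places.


= (5 * 100) * (368 * 0.001) / 1000
= 0.1840 mL

0.1840


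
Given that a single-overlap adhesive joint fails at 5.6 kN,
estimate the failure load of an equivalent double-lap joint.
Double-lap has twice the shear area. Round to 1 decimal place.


Double-lap factor = 2
Expected load = 5.6 * 2 = 11.2 kN

11.2


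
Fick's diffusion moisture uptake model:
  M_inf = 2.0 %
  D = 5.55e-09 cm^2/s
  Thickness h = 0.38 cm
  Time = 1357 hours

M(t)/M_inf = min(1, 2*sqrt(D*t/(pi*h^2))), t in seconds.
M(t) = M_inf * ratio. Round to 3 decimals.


t_sec = 1357 * 3600 = 4885200
ratio = 2*sqrt(5.55e-09*4885200/(pi*0.38^2))
= min(1, 0.488944)
= 0.488944
M(t) = 2.0 * 0.488944 = 0.978 %

0.978


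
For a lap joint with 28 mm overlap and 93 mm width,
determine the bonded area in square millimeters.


Area = 28 * 93 = 2604 mm^2

2604


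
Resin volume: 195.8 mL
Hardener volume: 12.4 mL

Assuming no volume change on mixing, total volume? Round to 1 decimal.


V_total = 195.8 + 12.4 = 208.2 mL

208.2


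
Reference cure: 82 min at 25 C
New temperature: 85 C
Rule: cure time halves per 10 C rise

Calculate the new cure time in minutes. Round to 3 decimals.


factor = 2^((85-25)/10) = 64.0000
t_new = 82 / 64.0000 = 1.281 min

1.281


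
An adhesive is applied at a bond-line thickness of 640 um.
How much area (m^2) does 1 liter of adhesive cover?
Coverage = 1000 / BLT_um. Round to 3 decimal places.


Coverage = 1000 / 640 = 1.563 m^2

1.563


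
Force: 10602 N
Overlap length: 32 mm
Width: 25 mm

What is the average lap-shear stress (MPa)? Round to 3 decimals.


Average shear stress = F / (overlap * width)
= 10602 / (32 * 25)
= 13.253 MPa

13.253


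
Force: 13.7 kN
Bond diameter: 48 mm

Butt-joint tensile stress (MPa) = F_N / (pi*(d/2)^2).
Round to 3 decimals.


F_N = 13.7 * 1000 = 13700.0 N
A = pi*(24.0)^2 = 1809.5574 mm^2
stress = 13700.0 / 1809.5574 = 7.571 MPa

7.571


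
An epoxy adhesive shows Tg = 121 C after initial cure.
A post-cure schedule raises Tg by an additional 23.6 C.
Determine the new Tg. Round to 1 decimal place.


New Tg = 121 + 23.6
= 144.6 C

144.6


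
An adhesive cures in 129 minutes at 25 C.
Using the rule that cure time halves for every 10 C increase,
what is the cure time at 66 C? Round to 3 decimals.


Factor = 2^((66 - 25) / 10) = 17.1484
Cure time = 129 / 17.1484
= 7.523 minutes

7.523


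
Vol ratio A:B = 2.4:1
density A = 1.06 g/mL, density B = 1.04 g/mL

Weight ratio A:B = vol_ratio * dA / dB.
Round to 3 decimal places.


Weight ratio = 2.4 * 1.06 / 1.04
= 2.446

2.446


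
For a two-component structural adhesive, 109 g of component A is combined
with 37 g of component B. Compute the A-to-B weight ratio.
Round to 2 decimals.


Weight ratio A:B = 109 / 37
= 2.95

2.95


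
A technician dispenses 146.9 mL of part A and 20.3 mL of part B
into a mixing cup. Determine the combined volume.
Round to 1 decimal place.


Combined volume = 146.9 + 20.3
= 167.2 mL

167.2


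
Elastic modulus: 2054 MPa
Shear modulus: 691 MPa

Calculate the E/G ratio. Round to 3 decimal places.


E / G = 2054 / 691 = 2.973

2.973


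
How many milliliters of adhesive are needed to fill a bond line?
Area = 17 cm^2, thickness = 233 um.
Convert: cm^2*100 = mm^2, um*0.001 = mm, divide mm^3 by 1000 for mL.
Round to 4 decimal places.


= (17 * 100) * (233 * 0.001) / 1000
= 0.3961 mL

0.3961


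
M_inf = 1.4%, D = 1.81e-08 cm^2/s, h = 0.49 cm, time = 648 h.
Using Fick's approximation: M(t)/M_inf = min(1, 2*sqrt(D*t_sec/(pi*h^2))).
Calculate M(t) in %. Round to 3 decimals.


t = 2332800 s
ratio = min(1, 2*sqrt(1.81e-08*2332800/(pi*0.2401)))
= 0.473192
M(t) = 1.4 * 0.473192 = 0.662%

0.662


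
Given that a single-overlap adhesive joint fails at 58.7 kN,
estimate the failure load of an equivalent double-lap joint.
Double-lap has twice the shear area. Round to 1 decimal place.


Double-lap factor = 2
Expected load = 58.7 * 2 = 117.4 kN

117.4


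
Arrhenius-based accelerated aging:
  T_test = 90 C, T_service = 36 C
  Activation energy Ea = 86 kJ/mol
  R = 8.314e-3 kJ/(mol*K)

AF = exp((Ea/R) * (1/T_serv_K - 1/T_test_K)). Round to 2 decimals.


T_test_K = 363.15, T_serv_K = 309.15
AF = exp((86/8.314e-3) * (1/309.15 - 1/363.15))
= 144.80

144.80


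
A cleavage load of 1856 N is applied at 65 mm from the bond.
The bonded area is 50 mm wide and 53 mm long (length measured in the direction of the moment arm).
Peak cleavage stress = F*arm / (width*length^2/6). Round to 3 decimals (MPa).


Moment = 1856 * 65 = 120640 N*mm
Section modulus = 50 * 2809 / 6 = 140450 / 6 mm^3
Stress = 120640 / (140450 / 6) = 723840 / 140450
= 5.154 MPa

5.154


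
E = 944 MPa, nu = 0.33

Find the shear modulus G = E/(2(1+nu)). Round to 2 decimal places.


G = 944 / (2 * 1.33)
= 354.89 MPa

354.89


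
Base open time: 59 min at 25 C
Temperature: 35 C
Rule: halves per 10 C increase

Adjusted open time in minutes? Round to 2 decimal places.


Acceleration = 2^((35-25)/10) = 2.0000
Open time = 59 / 2.0000 = 29.50 min

29.50


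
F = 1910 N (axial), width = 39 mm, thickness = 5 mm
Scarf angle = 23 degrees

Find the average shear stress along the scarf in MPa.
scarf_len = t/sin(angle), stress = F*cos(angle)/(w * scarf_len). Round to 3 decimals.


scarf_len = 5/sin(23 deg) = 12.7965
cos(23 deg) = 0.920505
stress = 1910*0.920505/(39*12.7965) = 3.523 MPa

3.523


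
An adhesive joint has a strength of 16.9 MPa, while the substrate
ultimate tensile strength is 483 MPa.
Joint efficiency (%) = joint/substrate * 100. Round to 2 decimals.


Efficiency = 16.9 / 483 * 100
= 3.50%

3.50


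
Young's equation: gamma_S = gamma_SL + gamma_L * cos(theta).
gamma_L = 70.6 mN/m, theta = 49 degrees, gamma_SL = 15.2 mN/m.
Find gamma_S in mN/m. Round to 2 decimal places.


cos(49 deg) = 0.656059
gamma_S = 15.2 + 70.6 * 0.656059
= 61.52 mN/m

61.52


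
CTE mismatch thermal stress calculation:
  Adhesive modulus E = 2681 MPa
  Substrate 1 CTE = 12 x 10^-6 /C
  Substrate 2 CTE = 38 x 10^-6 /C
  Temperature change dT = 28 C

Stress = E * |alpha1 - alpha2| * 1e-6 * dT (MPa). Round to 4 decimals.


delta_alpha = |12 - 38| = 26 x 10^-6/C
Stress = 2681 * 26e-6 * 28
= 1.9518 MPa

1.9518


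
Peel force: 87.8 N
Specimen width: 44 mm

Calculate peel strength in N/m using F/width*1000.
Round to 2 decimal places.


Peel strength = 87.8 / 44 * 1000 = 1995.45 N/m

1995.45


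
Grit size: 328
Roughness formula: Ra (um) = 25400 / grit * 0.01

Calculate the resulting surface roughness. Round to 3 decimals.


Ra = 25400 / 328 * 0.01
= 0.774 um

0.774


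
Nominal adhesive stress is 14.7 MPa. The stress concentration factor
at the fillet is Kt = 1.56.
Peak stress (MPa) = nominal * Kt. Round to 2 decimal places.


Peak = 14.7 * 1.56 = 22.93 MPa

22.93


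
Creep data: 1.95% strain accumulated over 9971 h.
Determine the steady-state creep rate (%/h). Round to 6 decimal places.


Rate = 1.95 / 9971 = 0.000196 %/h

0.000196


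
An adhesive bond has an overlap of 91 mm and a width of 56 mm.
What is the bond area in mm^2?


Bond area = overlap * width
= 91 * 56
= 5096 mm^2

5096


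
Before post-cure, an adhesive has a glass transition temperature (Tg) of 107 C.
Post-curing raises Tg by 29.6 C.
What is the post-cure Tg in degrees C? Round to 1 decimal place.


Tg_post = Tg_base + delta_Tg
= 107 + 29.6
= 136.6 C

136.6


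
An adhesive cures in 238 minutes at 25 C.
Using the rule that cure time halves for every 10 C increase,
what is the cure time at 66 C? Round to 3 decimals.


Factor = 2^((66 - 25) / 10) = 17.1484
Cure time = 238 / 17.1484
= 13.879 minutes

13.879


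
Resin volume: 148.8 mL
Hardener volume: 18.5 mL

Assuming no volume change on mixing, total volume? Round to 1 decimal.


V_total = 148.8 + 18.5 = 167.3 mL

167.3


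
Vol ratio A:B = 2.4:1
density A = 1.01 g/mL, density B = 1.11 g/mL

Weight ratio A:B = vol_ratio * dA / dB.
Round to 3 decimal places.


Weight ratio = 2.4 * 1.01 / 1.11
= 2.184

2.184


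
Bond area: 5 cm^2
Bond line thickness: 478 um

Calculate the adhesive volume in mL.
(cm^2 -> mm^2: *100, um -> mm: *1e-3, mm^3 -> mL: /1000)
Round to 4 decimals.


V = 5*100 * 478*1e-3 / 1000
= 0.2390 mL

0.2390


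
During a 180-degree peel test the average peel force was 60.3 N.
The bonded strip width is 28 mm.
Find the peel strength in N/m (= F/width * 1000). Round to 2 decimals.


Peel strength = F/width * 1000
= 60.3 / 28 * 1000
= 2153.57 N/m

2153.57


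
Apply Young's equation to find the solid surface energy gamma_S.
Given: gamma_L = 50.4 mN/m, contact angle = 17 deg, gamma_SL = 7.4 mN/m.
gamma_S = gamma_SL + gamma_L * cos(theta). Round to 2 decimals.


theta_rad = 17 * pi/180 = 0.296706
gamma_S = 7.4 + 50.4 * cos(0.296706)
= 55.60 mN/m

55.60


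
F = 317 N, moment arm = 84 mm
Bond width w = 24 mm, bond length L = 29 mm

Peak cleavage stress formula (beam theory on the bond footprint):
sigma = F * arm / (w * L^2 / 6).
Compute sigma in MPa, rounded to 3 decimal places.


sigma = (317 * 84) / (24 * 841 / 6)
= 26628 * 6 / 20184
= 159768 / 20184
= 7.916 MPa

7.916


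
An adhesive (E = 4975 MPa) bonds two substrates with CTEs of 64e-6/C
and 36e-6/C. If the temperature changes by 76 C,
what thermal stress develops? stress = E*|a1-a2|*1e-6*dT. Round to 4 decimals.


Stress = 4975 * |64 - 36| * 1e-6 * 76
= 10.5868 MPa

10.5868


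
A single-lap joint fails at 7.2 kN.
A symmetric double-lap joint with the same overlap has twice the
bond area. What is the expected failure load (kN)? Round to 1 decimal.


Double-lap load = 2 * 7.2 = 14.4 kN

14.4


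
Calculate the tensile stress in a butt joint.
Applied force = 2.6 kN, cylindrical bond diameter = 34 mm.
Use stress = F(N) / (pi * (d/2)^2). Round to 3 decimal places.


A = pi * 17.0^2 = 907.9203 mm^2
sigma = 2600.0 / 907.9203 = 2.864 MPa

2.864


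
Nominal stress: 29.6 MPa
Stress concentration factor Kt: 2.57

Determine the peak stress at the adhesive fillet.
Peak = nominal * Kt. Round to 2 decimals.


Peak stress = 29.6 * 2.57
= 76.07 MPa

76.07


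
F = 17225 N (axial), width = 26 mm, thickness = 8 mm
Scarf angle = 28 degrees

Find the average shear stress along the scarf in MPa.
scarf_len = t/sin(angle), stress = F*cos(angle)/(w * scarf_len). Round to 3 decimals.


scarf_len = 8/sin(28 deg) = 17.0404
cos(28 deg) = 0.882948
stress = 17225*0.882948/(26*17.0404) = 34.327 MPa

34.327


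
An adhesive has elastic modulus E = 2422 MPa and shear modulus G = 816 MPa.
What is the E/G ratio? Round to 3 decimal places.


E/G = 2422 / 816 = 2.968

2.968


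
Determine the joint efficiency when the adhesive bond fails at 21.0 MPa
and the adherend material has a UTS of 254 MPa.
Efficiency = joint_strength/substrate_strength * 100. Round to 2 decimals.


Joint efficiency = 21.0 / 254 * 100
= 8.27%

8.27


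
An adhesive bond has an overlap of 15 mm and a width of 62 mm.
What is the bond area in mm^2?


Bond area = overlap * width
= 15 * 62
= 930 mm^2

930


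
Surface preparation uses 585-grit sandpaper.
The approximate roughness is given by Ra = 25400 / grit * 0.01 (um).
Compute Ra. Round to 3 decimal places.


Ra = 25400 / 585 * 0.01
= 254 / 585
= 0.434 um

0.434


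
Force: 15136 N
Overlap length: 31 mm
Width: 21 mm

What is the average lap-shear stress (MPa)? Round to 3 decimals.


Average shear stress = F / (overlap * width)
= 15136 / (31 * 21)
= 23.250 MPa

23.250


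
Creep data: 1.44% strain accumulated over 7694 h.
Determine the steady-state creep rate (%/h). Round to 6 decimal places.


Rate = 1.44 / 7694 = 0.000187 %/h

0.000187


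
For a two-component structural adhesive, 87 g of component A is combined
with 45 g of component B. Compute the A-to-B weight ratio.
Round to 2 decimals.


Weight ratio A:B = 87 / 45
= 1.93

1.93


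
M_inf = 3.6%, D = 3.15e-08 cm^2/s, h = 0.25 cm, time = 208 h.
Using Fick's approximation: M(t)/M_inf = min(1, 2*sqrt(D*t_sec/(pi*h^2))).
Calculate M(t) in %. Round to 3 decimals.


t = 748800 s
ratio = min(1, 2*sqrt(3.15e-08*748800/(pi*0.0625)))
= 0.693192
M(t) = 3.6 * 0.693192 = 2.495%

2.495


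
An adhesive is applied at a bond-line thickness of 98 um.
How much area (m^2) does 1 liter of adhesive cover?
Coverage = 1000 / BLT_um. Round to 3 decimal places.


Coverage = 1000 / 98 = 10.204 m^2

10.204


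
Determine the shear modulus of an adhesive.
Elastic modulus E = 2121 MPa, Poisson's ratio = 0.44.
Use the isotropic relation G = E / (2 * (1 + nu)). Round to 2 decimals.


G = 2121 / (2*(1+0.44)) = 2121 / 2.88
= 736.46 MPa

736.46


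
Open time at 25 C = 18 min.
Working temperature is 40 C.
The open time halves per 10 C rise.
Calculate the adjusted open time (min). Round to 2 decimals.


factor = 2^((40 - 25) / 10) = 2.8284
ot = 18 / 2.8284 = 6.36 min

6.36


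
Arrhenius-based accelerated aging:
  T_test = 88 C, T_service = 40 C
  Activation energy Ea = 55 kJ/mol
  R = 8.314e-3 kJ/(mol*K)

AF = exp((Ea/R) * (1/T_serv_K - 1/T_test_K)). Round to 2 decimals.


T_test_K = 361.15, T_serv_K = 313.15
AF = exp((55/8.314e-3) * (1/313.15 - 1/361.15))
= 16.57

16.57


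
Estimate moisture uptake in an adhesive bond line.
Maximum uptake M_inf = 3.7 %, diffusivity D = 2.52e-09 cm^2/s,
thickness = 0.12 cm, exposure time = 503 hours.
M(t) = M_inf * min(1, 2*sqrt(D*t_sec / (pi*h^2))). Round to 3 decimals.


Convert time: 503 h = 1810800 s
ratio = min(1, 2*sqrt(2.52e-09*1810800/(pi*0.12^2)))
= 0.635198
M(t) = 3.7 * 0.635198 = 2.350%

2.350


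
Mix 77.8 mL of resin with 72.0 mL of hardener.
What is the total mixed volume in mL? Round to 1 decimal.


Total = 77.8 + 72.0 = 149.8 mL

149.8


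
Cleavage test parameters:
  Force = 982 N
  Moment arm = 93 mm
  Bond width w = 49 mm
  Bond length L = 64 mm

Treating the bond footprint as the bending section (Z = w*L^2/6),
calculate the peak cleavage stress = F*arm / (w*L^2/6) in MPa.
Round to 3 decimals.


M = 982 * 93 = 91326 N*mm
Z = 49 * 64^2 / 6 = 200704 / 6 mm^3
sigma = M / Z = 6 * 91326 / 200704 = 547956 / 200704
= 2.730 MPa

2.730


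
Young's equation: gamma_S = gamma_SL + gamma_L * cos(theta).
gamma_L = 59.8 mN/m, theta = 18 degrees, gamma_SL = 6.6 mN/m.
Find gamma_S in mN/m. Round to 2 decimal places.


cos(18 deg) = 0.951057
gamma_S = 6.6 + 59.8 * 0.951057
= 63.47 mN/m

63.47


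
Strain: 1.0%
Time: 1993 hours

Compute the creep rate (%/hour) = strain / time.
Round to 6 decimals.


Creep rate = 1.0 / 1993
= 0.000502 %/h

0.000502


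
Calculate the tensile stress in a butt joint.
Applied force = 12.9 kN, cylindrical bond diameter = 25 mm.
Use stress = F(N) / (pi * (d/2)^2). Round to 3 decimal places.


A = pi * 12.5^2 = 490.8739 mm^2
sigma = 12900.0 / 490.8739 = 26.280 MPa

26.280


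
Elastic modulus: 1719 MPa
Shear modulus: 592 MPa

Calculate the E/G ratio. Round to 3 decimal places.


E / G = 1719 / 592 = 2.904

2.904


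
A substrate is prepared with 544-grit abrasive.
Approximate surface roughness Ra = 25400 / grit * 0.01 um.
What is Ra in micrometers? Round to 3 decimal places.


Ra = 25400 / 544 * 0.01 = 0.467 um

0.467


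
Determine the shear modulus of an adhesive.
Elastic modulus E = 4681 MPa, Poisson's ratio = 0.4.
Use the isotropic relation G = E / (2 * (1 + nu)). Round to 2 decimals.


G = 4681 / (2*(1+0.4)) = 4681 / 2.80
= 1671.79 MPa

1671.79


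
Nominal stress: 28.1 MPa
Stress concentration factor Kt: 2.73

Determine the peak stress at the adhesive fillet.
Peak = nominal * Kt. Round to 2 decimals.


Peak stress = 28.1 * 2.73
= 76.71 MPa

76.71


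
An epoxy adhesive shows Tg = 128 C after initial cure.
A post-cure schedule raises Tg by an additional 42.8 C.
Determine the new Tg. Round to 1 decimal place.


New Tg = 128 + 42.8
= 170.8 C

170.8


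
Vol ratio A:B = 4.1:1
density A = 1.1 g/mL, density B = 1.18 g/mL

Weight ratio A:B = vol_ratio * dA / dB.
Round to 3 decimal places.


Weight ratio = 4.1 * 1.1 / 1.18
= 3.822

3.822


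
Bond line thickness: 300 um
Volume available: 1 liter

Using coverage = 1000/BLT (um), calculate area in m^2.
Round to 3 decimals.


1 L = 1e6 mm^3, thickness = 300 um = 0.3 mm
Area = 1e6 / 0.3 mm^2 = (1e6 / 0.3) / 1e6 m^2 = 1000 / 300 m^2
= 3.333 m^2

3.333


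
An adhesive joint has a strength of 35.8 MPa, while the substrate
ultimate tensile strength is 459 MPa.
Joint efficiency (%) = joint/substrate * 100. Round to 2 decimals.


Efficiency = 35.8 / 459 * 100
= 7.80%

7.80


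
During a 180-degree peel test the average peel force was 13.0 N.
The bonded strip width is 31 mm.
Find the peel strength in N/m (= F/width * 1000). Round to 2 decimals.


Peel strength = F/width * 1000
= 13.0 / 31 * 1000
= 419.35 N/m

419.35


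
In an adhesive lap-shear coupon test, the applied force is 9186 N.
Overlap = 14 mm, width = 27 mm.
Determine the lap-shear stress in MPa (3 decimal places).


stress = F / (overlap * width)
= 9186 / (14 * 27)
= 24.302 MPa

24.302


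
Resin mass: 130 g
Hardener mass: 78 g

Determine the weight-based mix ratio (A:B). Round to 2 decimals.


Ratio = 130 / 78 = 1.67

1.67


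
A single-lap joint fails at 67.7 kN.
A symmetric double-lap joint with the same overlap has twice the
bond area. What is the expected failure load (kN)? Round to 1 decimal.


Double-lap load = 2 * 67.7 = 135.4 kN

135.4


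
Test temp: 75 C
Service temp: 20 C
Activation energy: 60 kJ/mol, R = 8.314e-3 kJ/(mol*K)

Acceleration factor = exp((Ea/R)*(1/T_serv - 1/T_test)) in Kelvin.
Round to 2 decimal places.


AF = exp((60/0.008314)*(1/293.15 - 1/348.15))
= 48.87

48.87


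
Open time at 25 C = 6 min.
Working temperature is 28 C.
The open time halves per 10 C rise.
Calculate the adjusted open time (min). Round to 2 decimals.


factor = 2^((28 - 25) / 10) = 1.2311
ot = 6 / 1.2311 = 4.87 min

4.87


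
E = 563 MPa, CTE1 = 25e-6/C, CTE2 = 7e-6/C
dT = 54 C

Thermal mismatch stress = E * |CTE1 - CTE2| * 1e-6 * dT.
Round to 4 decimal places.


= 563 * 18e-6 * 54
= 0.5472 MPa

0.5472


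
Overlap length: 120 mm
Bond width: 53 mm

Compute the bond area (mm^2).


Bond area = 120 * 53 = 6360 mm^2

6360


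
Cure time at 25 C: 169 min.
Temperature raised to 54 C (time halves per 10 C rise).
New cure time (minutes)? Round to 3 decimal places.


Acceleration factor = 2^(29/10) = 7.4643
New time = 169 / 7.4643 = 22.641 min

22.641


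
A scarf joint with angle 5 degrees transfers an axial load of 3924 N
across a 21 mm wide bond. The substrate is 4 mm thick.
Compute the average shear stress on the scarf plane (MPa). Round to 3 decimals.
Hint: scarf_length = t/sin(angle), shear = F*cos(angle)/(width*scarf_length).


scarf_length = 4 / sin(5 deg) = 45.8949 mm
cos(5 deg) = 0.996195
shear stress = 3924 * 0.996195 / (21 * 45.8949)
= 4.056 MPa

4.056


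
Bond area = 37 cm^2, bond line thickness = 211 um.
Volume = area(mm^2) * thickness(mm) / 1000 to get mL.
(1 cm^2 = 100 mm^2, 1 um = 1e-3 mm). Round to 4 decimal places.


area_mm2 = 37 * 100 = 3700
blt_mm = 211 * 1e-3 = 0.211
vol_mm3 = 3700 * 0.211 = 780.7
vol_mL = 780.7 / 1000 = 0.7807 mL

0.7807


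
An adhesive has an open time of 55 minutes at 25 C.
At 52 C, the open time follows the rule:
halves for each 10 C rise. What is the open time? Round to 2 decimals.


Factor = 2^((52-25)/10) = 6.4980
Open time = 55 / 6.4980 = 8.46 min

8.46


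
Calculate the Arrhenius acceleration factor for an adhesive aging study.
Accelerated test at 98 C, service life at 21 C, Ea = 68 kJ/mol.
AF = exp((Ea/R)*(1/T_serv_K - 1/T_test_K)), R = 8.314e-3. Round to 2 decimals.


T_test = 371.15 K, T_serv = 294.15 K
Ea/R = 68 / 0.008314 = 8178.98
AF = exp(8178.98 * (1/294.15 - 1/371.15))
= 320.09

320.09


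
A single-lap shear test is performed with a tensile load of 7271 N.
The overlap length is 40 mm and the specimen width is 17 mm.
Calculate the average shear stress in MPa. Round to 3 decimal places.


Shear stress = F / (overlap * width)
= 7271 / (40 * 17)
= 7271 / 680
= 10.693 MPa

10.693


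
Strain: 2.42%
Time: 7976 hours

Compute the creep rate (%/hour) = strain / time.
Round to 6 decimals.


Creep rate = 2.42 / 7976
= 0.000303 %/h

0.000303


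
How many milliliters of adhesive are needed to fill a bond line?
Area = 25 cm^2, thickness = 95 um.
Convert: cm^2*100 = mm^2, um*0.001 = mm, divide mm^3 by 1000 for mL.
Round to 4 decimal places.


= (25 * 100) * (95 * 0.001) / 1000
= 0.2375 mL

0.2375


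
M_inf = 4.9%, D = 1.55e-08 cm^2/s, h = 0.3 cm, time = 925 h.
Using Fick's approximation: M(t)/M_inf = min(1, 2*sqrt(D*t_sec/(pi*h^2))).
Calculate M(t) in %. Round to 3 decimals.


t = 3330000 s
ratio = min(1, 2*sqrt(1.55e-08*3330000/(pi*0.0900)))
= 0.854519
M(t) = 4.9 * 0.854519 = 4.187%

4.187


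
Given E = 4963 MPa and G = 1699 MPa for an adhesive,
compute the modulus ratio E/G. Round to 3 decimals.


E/G ratio = 4963 / 1699 = 2.921

2.921


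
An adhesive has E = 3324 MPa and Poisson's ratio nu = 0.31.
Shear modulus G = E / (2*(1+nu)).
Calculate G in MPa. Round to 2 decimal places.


G = 3324 / (2*(1+0.31))
= 3324 / 2.62
= 1268.70 MPa

1268.70


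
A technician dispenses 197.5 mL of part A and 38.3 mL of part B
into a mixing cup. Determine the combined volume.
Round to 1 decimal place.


Combined volume = 197.5 + 38.3
= 235.8 mL

235.8


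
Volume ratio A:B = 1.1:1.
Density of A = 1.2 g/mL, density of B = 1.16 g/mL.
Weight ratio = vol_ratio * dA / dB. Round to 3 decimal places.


Wt ratio = 1.1 * 1.2 / 1.16
= 1.138

1.138


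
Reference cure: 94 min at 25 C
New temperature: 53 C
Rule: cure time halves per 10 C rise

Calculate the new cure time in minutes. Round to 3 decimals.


factor = 2^((53-25)/10) = 6.9644
t_new = 94 / 6.9644 = 13.497 min

13.497


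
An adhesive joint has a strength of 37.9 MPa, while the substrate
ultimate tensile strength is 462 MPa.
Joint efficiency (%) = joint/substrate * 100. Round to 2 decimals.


Efficiency = 37.9 / 462 * 100
= 8.20%

8.20


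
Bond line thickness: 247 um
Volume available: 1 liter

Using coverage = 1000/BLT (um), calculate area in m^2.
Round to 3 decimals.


1 L = 1e6 mm^3, thickness = 247 um = 0.247 mm
Area = 1e6 / 0.247 mm^2 = (1e6 / 0.247) / 1e6 m^2 = 1000 / 247 m^2
= 4.049 m^2

4.049


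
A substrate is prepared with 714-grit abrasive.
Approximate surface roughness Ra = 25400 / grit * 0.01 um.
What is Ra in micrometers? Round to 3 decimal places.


Ra = 25400 / 714 * 0.01 = 0.356 um

0.356


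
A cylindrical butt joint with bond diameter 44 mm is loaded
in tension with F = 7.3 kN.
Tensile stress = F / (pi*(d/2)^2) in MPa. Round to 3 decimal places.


Area = pi * (44/2)^2 = 1520.5308 mm^2
Stress = 7.3*1000 / 1520.5308
= 4.801 MPa

4.801


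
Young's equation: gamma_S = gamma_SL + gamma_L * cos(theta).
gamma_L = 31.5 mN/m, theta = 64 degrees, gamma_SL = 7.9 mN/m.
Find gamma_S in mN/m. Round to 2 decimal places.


cos(64 deg) = 0.438371
gamma_S = 7.9 + 31.5 * 0.438371
= 21.71 mN/m

21.71


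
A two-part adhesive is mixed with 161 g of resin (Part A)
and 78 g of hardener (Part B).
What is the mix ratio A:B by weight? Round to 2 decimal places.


Mix ratio = mass_A / mass_B
= 161 / 78
= 2.06

2.06


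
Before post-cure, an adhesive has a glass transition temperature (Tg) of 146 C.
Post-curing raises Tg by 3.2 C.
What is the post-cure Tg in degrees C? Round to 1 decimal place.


Tg_post = Tg_base + delta_Tg
= 146 + 3.2
= 149.2 C

149.2


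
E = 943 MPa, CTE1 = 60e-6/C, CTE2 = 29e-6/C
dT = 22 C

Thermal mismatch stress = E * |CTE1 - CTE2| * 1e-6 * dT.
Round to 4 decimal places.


= 943 * 31e-6 * 22
= 0.6431 MPa

0.6431


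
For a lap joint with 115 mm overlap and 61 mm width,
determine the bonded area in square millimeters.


Area = 115 * 61 = 7015 mm^2

7015


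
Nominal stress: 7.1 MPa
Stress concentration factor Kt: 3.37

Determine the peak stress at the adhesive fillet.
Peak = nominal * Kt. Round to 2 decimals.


Peak stress = 7.1 * 3.37
= 23.93 MPa

23.93


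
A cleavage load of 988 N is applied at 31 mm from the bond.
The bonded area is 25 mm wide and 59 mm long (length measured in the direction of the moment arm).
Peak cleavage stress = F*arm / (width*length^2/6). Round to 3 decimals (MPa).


Moment = 988 * 31 = 30628 N*mm
Section modulus = 25 * 3481 / 6 = 87025 / 6 mm^3
Stress = 30628 / (87025 / 6) = 183768 / 87025
= 2.112 MPa

2.112


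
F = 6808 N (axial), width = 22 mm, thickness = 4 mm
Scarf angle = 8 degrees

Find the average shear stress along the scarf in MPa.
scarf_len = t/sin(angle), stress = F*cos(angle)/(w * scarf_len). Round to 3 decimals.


scarf_len = 4/sin(8 deg) = 28.7412
cos(8 deg) = 0.990268
stress = 6808*0.990268/(22*28.7412) = 10.662 MPa

10.662


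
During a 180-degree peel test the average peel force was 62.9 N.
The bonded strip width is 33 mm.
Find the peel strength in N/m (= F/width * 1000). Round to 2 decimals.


Peel strength = F/width * 1000
= 62.9 / 33 * 1000
= 1906.06 N/m

1906.06


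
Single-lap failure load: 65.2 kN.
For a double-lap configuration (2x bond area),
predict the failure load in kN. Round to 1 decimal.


Failure load = 65.2 * 2 = 130.4 kN

130.4


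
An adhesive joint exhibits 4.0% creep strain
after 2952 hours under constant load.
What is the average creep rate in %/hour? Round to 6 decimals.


Creep rate = strain / time
= 4.0 / 2952
= 0.001355 %/h

0.001355


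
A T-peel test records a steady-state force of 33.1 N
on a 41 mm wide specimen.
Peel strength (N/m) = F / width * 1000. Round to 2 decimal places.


Peel strength = 33.1 / 41 * 1000
= 807.32 N/m

807.32


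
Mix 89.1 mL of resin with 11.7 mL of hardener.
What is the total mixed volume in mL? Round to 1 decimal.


Total = 89.1 + 11.7 = 100.8 mL

100.8


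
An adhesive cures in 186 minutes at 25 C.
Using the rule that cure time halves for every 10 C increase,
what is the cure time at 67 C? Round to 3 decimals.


Factor = 2^((67 - 25) / 10) = 18.3792
Cure time = 186 / 18.3792
= 10.120 minutes

10.120


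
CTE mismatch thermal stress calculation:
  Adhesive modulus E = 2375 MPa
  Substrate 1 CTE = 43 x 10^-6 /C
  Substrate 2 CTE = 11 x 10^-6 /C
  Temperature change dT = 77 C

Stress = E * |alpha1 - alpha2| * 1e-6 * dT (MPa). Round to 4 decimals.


delta_alpha = |43 - 11| = 32 x 10^-6/C
Stress = 2375 * 32e-6 * 77
= 5.8520 MPa

5.8520


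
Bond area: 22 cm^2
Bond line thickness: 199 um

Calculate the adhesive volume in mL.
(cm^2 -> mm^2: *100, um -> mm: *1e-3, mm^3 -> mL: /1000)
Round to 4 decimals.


V = 22*100 * 199*1e-3 / 1000
= 0.4378 mL

0.4378


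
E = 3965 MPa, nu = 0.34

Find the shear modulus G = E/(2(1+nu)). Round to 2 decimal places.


G = 3965 / (2 * 1.34)
= 1479.48 MPa

1479.48


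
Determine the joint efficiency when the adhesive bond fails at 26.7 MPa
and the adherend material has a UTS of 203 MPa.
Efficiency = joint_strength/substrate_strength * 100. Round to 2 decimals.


Joint efficiency = 26.7 / 203 * 100
= 13.15%

13.15


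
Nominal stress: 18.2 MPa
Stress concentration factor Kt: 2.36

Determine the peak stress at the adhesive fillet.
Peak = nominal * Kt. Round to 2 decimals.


Peak stress = 18.2 * 2.36
= 42.95 MPa

42.95


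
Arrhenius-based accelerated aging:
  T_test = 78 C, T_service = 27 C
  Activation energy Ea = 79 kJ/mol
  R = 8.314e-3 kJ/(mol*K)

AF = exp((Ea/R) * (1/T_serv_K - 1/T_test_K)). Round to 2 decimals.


T_test_K = 351.15, T_serv_K = 300.15
AF = exp((79/8.314e-3) * (1/300.15 - 1/351.15))
= 99.27

99.27


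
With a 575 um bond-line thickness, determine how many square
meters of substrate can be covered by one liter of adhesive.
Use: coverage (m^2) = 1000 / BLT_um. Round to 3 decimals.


Coverage = 1000 / 575 = 1.739 m^2

1.739


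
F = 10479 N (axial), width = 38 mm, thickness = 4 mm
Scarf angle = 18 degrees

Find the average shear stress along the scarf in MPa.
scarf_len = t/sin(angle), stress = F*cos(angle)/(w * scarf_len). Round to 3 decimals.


scarf_len = 4/sin(18 deg) = 12.9443
cos(18 deg) = 0.951057
stress = 10479*0.951057/(38*12.9443) = 20.261 MPa

20.261


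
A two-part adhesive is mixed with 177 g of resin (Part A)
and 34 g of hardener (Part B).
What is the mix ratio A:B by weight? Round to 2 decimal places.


Mix ratio = mass_A / mass_B
= 177 / 34
= 5.21

5.21


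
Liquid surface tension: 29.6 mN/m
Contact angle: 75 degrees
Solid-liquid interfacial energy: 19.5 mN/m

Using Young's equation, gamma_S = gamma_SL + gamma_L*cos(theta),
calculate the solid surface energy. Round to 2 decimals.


gamma_S = 19.5 + 29.6 * cos(75)
= 27.16 mN/m

27.16


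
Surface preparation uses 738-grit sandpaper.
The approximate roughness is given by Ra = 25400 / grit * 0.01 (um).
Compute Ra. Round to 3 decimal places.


Ra = 25400 / 738 * 0.01
= 254 / 738
= 0.344 um

0.344


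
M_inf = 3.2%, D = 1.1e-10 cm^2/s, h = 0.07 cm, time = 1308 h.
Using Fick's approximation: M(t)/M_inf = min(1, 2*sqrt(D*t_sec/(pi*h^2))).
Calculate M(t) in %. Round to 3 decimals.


t = 4708800 s
ratio = min(1, 2*sqrt(1.1e-10*4708800/(pi*0.0049)))
= 0.366867
M(t) = 3.2 * 0.366867 = 1.174%

1.174


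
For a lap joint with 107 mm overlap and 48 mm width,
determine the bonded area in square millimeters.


Area = 107 * 48 = 5136 mm^2

5136


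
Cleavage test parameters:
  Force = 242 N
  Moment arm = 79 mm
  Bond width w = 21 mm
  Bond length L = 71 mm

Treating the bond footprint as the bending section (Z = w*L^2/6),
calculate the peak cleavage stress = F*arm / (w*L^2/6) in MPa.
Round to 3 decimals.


M = 242 * 79 = 19118 N*mm
Z = 21 * 71^2 / 6 = 105861 / 6 mm^3
sigma = M / Z = 6 * 19118 / 105861 = 114708 / 105861
= 1.084 MPa

1.084


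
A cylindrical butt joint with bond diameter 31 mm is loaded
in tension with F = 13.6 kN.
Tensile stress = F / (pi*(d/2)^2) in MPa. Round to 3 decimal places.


Area = pi * (31/2)^2 = 754.7676 mm^2
Stress = 13.6*1000 / 754.7676
= 18.019 MPa

18.019


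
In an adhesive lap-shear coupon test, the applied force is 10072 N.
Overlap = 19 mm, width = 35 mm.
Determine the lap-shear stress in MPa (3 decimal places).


stress = F / (overlap * width)
= 10072 / (19 * 35)
= 15.146 MPa

15.146


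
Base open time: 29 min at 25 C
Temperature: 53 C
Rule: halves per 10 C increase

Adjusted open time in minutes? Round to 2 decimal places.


Acceleration = 2^((53-25)/10) = 6.9644
Open time = 29 / 6.9644 = 4.16 min

4.16


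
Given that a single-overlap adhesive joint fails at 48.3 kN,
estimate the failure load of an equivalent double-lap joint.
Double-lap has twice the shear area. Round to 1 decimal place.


Double-lap factor = 2
Expected load = 48.3 * 2 = 96.6 kN

96.6


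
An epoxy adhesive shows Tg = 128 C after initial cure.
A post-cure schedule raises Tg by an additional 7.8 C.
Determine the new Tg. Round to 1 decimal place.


New Tg = 128 + 7.8
= 135.8 C

135.8


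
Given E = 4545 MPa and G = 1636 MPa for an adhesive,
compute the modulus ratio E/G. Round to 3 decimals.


E/G ratio = 4545 / 1636 = 2.778

2.778


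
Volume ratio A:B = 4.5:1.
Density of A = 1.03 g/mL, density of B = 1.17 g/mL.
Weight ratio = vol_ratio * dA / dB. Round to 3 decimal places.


Wt ratio = 4.5 * 1.03 / 1.17
= 3.962

3.962


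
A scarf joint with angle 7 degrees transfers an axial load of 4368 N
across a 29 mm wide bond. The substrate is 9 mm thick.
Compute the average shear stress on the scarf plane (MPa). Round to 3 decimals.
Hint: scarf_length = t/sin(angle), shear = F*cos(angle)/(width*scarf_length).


scarf_length = 9 / sin(7 deg) = 73.8496 mm
cos(7 deg) = 0.992546
shear stress = 4368 * 0.992546 / (29 * 73.8496)
= 2.024 MPa

2.024


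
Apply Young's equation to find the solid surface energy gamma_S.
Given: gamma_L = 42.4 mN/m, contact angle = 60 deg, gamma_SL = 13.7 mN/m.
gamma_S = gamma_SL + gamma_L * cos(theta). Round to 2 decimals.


theta_rad = 60 * pi/180 = 1.047198
gamma_S = 13.7 + 42.4 * cos(1.047198)
= 34.90 mN/m

34.90


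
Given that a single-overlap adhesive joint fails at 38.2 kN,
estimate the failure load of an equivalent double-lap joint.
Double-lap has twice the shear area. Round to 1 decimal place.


Double-lap factor = 2
Expected load = 38.2 * 2 = 76.4 kN

76.4


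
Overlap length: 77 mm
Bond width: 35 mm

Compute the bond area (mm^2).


Bond area = 77 * 35 = 2695 mm^2

2695


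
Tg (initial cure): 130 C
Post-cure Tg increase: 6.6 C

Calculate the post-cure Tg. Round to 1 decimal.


Post-cure Tg = 130 + 6.6 = 136.6 C

136.6


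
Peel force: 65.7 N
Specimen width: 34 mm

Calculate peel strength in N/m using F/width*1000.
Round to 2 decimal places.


Peel strength = 65.7 / 34 * 1000 = 1932.35 N/m

1932.35


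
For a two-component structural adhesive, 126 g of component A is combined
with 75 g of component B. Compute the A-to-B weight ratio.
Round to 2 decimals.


Weight ratio A:B = 126 / 75
= 1.68

1.68


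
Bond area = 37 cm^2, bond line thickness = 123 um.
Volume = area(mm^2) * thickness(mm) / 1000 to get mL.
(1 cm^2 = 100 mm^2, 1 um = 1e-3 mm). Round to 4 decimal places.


area_mm2 = 37 * 100 = 3700
blt_mm = 123 * 1e-3 = 0.123
vol_mm3 = 3700 * 0.123 = 455.1
vol_mL = 455.1 / 1000 = 0.4551 mL

0.4551


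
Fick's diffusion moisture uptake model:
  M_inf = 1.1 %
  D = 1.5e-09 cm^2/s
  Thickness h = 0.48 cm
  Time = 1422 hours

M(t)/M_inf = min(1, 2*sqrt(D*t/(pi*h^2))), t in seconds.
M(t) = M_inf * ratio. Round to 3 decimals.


t_sec = 1422 * 3600 = 5119200
ratio = 2*sqrt(1.5e-09*5119200/(pi*0.48^2))
= min(1, 0.205997)
= 0.205997
M(t) = 1.1 * 0.205997 = 0.227 %

0.227


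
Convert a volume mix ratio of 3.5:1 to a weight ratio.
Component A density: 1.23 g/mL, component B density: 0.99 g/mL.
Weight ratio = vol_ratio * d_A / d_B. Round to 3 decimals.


= 3.5 * 1.23 / 0.99 = 4.348

4.348


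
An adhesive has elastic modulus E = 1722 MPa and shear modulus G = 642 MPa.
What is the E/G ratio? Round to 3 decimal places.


E/G = 1722 / 642 = 2.682

2.682


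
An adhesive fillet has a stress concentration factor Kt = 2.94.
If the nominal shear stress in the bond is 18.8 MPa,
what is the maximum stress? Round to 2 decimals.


Max stress = 18.8 * 2.94 = 55.27 MPa

55.27


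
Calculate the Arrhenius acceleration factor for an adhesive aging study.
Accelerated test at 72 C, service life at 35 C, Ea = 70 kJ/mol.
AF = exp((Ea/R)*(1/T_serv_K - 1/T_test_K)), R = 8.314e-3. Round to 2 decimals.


T_test = 345.15 K, T_serv = 308.15 K
Ea/R = 70 / 0.008314 = 8419.53
AF = exp(8419.53 * (1/308.15 - 1/345.15))
= 18.71

18.71
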